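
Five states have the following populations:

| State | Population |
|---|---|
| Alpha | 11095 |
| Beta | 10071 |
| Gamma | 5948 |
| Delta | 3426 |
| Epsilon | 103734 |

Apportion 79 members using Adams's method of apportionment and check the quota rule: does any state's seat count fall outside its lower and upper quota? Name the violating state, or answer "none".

Epsilon

Standard quotas: Alpha 6.528, Beta 5.925, Gamma 3.500, Delta 2.016, Epsilon 61.032.
Adams allocation: Alpha 7, Beta 6, Gamma 4, Delta 2, Epsilon 60.
Epsilon has quota 61.032 (lower 61, upper 62) but receives 60 — outside the quota interval.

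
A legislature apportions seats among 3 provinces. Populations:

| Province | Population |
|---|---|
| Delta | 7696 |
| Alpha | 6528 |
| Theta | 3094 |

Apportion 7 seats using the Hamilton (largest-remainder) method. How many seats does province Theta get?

1

Total 17318; standard divisor 17318/7 = 2474.
Standard quotas: Delta 3.1108, Alpha 2.6386, Theta 1.2506.
Lower quotas: Delta 3, Alpha 2, Theta 1 (sum 6, leaving 1 seat).
Remainders in descending order: Alpha 0.6386, Theta 0.2506, Delta 0.1108.
The surplus seat goes to Alpha.
Theta receives 1.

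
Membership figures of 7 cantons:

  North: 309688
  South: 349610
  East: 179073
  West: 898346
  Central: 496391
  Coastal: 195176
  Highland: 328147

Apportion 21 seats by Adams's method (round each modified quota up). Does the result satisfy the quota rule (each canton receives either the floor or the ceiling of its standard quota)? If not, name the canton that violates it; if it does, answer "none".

none

Standard quotas: North 2.359, South 2.664, East 1.364, West 6.844, Central 3.782, Coastal 1.487, Highland 2.500.
Adams allocation: North 2, South 3, East 2, West 6, Central 4, Coastal 2, Highland 2.
Every allocation lies between the lower and upper quota.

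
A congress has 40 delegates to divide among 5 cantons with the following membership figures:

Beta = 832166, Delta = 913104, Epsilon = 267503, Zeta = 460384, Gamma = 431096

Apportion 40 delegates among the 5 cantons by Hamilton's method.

Total 2904253; standard divisor 2904253/40 ≈ 72606.325.
Standard quotas: Beta 11.4613, Delta 12.5761, Epsilon 3.6843, Zeta 6.3408, Gamma 5.9374.
Lower quotas: Beta 11, Delta 12, Epsilon 3, Zeta 6, Gamma 5 (sum 37, leaving 3 seats).
Remainders in descending order: Gamma 0.9374, Epsilon 0.6843, Delta 0.5761, Beta 0.4613, Zeta 0.3408.
The surplus seats go to Gamma, Epsilon, Delta.

Beta 11, Delta 13, Epsilon 4, Zeta 6, Gamma 6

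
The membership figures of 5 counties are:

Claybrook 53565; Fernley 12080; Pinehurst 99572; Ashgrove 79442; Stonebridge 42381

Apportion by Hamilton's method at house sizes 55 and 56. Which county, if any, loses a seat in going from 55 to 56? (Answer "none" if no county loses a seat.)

Fernley

At 55 seats: Claybrook 10, Fernley 3, Pinehurst 19, Ashgrove 15, Stonebridge 8.
At 56 seats: Claybrook 11, Fernley 2, Pinehurst 19, Ashgrove 16, Stonebridge 8.
Fernley drops from 3 to 2.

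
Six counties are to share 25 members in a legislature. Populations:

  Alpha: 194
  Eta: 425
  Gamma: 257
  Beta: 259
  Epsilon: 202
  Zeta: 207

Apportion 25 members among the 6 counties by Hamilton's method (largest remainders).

Standard divisor: 1544 ÷ 25 ≈ 61.76.
Standard quotas: Alpha 3.141, Eta 6.881, Gamma 4.161, Beta 4.194, Epsilon 3.271, Zeta 3.352.
Lower quotas: Alpha 3, Eta 6, Gamma 4, Beta 4, Epsilon 3, Zeta 3 (sum 23, leaving 2 seats).
Remainders in descending order: Eta 0.881, Zeta 0.352, Epsilon 0.271, Beta 0.194, Gamma 0.161, Alpha 0.141.
Largest remainders: Eta, Zeta receive the extra seats.

Alpha 3, Eta 7, Gamma 4, Beta 4, Epsilon 3, Zeta 4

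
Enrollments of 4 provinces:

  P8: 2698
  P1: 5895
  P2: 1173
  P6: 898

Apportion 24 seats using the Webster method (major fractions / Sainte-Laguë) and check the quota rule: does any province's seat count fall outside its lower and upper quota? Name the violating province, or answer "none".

none

Standard quotas: P8 6.072, P1 13.267, P2 2.640, P6 2.021.
Webster allocation: P8 6, P1 13, P2 3, P6 2.
Every allocation lies between the lower and upper quota.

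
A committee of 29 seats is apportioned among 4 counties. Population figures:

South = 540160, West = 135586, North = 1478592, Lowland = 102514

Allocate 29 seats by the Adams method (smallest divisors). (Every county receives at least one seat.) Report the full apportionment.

South: 7, West: 2, North: 18, Lowland: 2

Standard divisor 2256852/29 ≈ 77822.483; standard quotas: South 6.941, West 1.742, North 19.000, Lowland 1.317.
Rounding up gives 7, 2, 19, 2 = 30 seats, so the divisor must be adjusted.
With modified divisor 84600: modified quotas South 6.385, West 1.603, North 17.477, Lowland 1.212.
Rounding up: South 7, West 2, North 18, Lowland 2 (total 29).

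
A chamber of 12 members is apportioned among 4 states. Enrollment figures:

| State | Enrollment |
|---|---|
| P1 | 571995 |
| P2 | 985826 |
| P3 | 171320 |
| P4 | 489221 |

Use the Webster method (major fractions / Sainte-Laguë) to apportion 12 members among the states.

Standard divisor 2218362/12 ≈ 184863.5; standard quotas: P1 3.094, P2 5.333, P3 0.927, P4 2.646.
Rounding to the nearest integer gives P1 3, P2 5, P3 1, P4 3 — total 12, matching the house size, so no adjustment is needed.

P1 3, P2 5, P3 1, P4 3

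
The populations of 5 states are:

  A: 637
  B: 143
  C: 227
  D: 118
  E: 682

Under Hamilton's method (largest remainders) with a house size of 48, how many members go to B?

The standard divisor is 1807/48 ≈ 37.646.
Standard quotas: A 16.921, B 3.799, C 6.030, D 3.134, E 18.116.
Lower quotas: A 16, B 3, C 6, D 3, E 18 (sum 46, leaving 2 seats).
Remainders in descending order: A 0.921, B 0.799, D 0.134, E 0.116, C 0.030.
The surplus seats go to A, B.
B receives 4.

4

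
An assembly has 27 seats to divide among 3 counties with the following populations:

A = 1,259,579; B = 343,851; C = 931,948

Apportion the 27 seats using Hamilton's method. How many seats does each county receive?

Standard divisor: 2535378 ÷ 27 ≈ 93902.889.
Standard quotas: A 13.4136, B 3.6618, C 9.9246.
Lower quotas: A 13, B 3, C 9 (sum 25, leaving 2 seats).
Remainders in descending order: C 0.9246, B 0.6618, A 0.4136.
The surplus seats go to C, B.

A=13; B=4; C=10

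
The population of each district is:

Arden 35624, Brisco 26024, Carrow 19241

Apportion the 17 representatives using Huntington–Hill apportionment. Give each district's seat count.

With divisor 4756: modified quotas Arden 7.490, Brisco 5.472, Carrow 4.046.
Geometric-mean thresholds: Arden √(7·8)=7.483, Brisco √(5·6)=5.477, Carrow √(4·5)=4.472.
Each quota rounded against its threshold gives Arden 8, Brisco 5, Carrow 4 (total 17).

Arden 8; Brisco 5; Carrow 4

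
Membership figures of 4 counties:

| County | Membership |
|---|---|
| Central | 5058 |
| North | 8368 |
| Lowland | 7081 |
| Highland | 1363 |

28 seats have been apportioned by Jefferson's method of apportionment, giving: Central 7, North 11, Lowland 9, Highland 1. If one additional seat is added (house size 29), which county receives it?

Priority for the next seat is population ÷ (current seats + 1).
Priorities: Central 632.250, North 697.333, Lowland 708.100, Highland 681.500.
Highest priority: Lowland.

Lowland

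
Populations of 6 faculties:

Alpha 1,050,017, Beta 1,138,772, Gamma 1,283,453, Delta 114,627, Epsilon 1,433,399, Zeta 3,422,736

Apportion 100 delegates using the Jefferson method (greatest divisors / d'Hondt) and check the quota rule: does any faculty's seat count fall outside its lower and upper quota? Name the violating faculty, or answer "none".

Standard quotas: Alpha 12.437, Beta 13.488, Gamma 15.201, Delta 1.358, Epsilon 16.977, Zeta 40.539.
Jefferson allocation: Alpha 12, Beta 13, Gamma 15, Delta 1, Epsilon 17, Zeta 42.
Zeta has quota 40.539 (lower 40, upper 41) but receives 42 — outside the quota interval.

Zeta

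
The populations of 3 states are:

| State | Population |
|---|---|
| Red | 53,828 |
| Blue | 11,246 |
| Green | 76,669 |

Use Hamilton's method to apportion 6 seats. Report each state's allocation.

Total 141743; standard divisor 141743/6 ≈ 23623.833.
Standard quotas: Red 2.2785, Blue 0.4760, Green 3.2454.
Lower quotas: Red 2, Blue 0, Green 3 (sum 5, leaving 1 seat).
Remainders in descending order: Blue 0.4760, Red 0.2785, Green 0.2454.
Largest remainder: Blue receives the extra seat.

Red 2, Blue 1, Green 3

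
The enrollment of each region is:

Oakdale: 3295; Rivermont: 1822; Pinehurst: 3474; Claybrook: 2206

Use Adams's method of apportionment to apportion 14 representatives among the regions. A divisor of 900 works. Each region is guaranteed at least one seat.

With modified divisor 900: modified quotas Oakdale 3.661, Rivermont 2.024, Pinehurst 3.860, Claybrook 2.451.
Rounding up: Oakdale 4, Rivermont 3, Pinehurst 4, Claybrook 3 (total 14).

Oakdale=4, Rivermont=3, Pinehurst=4, Claybrook=3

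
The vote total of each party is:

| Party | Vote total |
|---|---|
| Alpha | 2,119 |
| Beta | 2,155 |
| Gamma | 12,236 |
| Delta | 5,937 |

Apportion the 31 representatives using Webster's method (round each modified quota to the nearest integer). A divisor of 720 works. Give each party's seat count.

Alpha=3, Beta=3, Gamma=17, Delta=8

With modified divisor 720: modified quotas Alpha 2.943, Beta 2.993, Gamma 16.994, Delta 8.246.
Rounding to the nearest integer: Alpha 3, Beta 3, Gamma 17, Delta 8 (total 31).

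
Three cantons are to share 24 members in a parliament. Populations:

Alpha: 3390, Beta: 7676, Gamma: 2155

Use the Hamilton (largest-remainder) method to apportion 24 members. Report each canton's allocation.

Alpha: 6, Beta: 14, Gamma: 4

The standard divisor is 13221/24 ≈ 550.875.
Standard quotas: Alpha 6.1538, Beta 13.9342, Gamma 3.9120.
Lower quotas: Alpha 6, Beta 13, Gamma 3 (sum 22, leaving 2 seats).
Remainders in descending order: Beta 0.9342, Gamma 0.9120, Alpha 0.1538.
The surplus seats go to Beta, Gamma.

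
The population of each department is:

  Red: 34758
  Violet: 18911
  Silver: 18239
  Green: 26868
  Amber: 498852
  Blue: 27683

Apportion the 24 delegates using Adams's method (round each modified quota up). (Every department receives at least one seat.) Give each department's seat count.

Red=2; Violet=1; Silver=1; Green=1; Amber=18; Blue=1

Standard divisor 625311/24 ≈ 26054.625; standard quotas: Red 1.334, Violet 0.726, Silver 0.700, Green 1.031, Amber 19.146, Blue 1.062.
Rounding up gives 2, 1, 1, 2, 20, 2 = 28 seats, so the divisor must be adjusted.
With modified divisor 28500: modified quotas Red 1.220, Violet 0.664, Silver 0.640, Green 0.943, Amber 17.504, Blue 0.971.
Rounding up: Red 2, Violet 1, Silver 1, Green 1, Amber 18, Blue 1 (total 24).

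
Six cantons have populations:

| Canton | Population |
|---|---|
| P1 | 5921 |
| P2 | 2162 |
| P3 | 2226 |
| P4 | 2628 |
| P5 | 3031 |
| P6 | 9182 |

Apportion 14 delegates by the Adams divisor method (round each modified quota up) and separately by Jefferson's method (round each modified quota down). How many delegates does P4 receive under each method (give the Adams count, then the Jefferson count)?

Adams: P1 3, P2 1, P3 1, P4 2, P5 2, P6 5.
Jefferson: P1 3, P2 1, P3 1, P4 1, P5 2, P6 6.
P4 gets 2 under Adams and 1 under Jefferson.

2 and 1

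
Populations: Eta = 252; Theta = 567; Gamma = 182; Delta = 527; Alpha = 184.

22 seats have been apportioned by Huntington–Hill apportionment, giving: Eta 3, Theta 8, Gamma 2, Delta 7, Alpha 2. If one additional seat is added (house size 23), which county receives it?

Priority for the next seat is population ÷ (√(s·(s+1))).
Priorities: Eta 72.746, Theta 66.822, Gamma 74.301, Delta 70.423, Alpha 75.118.
Highest priority: Alpha.

Alpha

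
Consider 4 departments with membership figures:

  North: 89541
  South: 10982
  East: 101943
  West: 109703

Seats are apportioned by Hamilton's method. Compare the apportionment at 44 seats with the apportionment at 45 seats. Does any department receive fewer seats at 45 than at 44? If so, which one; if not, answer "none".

South

At 44 seats: North 13, South 2, East 14, West 15.
At 45 seats: North 13, South 1, East 15, West 16.
South drops from 2 to 1.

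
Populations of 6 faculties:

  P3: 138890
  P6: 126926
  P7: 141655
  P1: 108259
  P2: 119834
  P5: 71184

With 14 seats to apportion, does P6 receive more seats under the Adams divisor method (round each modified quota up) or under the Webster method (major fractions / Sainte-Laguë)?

Adams: P3 3, P6 2, P7 3, P1 2, P2 2, P5 2.
Webster: P3 3, P6 3, P7 3, P1 2, P2 2, P5 1.
P6 gets 2 under Adams and 3 under Webster.

Webster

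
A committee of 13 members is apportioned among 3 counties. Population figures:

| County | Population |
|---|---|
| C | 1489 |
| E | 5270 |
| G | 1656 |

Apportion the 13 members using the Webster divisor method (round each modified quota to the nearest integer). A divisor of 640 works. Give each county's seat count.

With modified divisor 640: modified quotas C 2.327, E 8.234, G 2.587.
Rounding to the nearest integer: C 2, E 8, G 3 (total 13).

C 2, E 8, G 3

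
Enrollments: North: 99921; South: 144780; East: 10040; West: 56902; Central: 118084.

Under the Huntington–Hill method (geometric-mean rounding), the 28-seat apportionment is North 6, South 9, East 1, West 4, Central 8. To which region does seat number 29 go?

North

Priority for the next seat is population ÷ (√(s·(s+1))).
Priorities: North 15418.145, South 15261.152, East 7099.352, West 12723.674, Central 13916.333.
Highest priority: North.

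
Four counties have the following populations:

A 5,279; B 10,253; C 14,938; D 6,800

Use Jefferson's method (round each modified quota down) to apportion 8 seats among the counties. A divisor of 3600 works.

A 1, B 2, C 4, D 1

With modified divisor 3600: modified quotas A 1.466, B 2.848, C 4.149, D 1.889.
Rounding down: A 1, B 2, C 4, D 1 (total 8).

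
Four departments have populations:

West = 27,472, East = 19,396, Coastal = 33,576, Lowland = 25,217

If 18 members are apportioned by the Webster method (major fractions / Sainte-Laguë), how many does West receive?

5

Standard divisor 105661/18 ≈ 5870.056; standard quotas: West 4.680, East 3.304, Coastal 5.720, Lowland 4.296.
Rounding to the nearest integer gives West 5, East 3, Coastal 6, Lowland 4 — total 18, matching the house size, so no adjustment is needed.
West receives 5.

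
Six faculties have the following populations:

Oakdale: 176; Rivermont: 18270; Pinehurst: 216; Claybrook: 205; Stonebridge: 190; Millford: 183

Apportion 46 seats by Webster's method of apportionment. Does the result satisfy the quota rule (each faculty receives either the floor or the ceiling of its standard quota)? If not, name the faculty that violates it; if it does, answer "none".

Rivermont

Standard quotas: Oakdale 0.421, Rivermont 43.681, Pinehurst 0.516, Claybrook 0.490, Stonebridge 0.454, Millford 0.438.
Webster allocation: Oakdale 0, Rivermont 45, Pinehurst 1, Claybrook 0, Stonebridge 0, Millford 0.
Rivermont has quota 43.681 (lower 43, upper 44) but receives 45 — outside the quota interval.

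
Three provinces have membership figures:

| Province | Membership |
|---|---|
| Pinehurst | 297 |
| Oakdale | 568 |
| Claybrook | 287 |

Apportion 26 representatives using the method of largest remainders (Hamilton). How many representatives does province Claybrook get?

6

Standard divisor: 1152 ÷ 26 ≈ 44.308.
Standard quotas: Pinehurst 6.703, Oakdale 12.819, Claybrook 6.477.
Lower quotas: Pinehurst 6, Oakdale 12, Claybrook 6 (sum 24, leaving 2 seats).
Remainders in descending order: Oakdale 0.819, Pinehurst 0.703, Claybrook 0.477.
The surplus seats go to Oakdale, Pinehurst.
Claybrook receives 6.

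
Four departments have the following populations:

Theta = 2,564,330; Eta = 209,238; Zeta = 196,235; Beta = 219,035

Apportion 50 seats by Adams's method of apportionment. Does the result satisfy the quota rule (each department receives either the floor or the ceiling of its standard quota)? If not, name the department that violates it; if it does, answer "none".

Standard quotas: Theta 40.208, Eta 3.281, Zeta 3.077, Beta 3.434.
Adams allocation: Theta 39, Eta 4, Zeta 3, Beta 4.
Theta has quota 40.208 (lower 40, upper 41) but receives 39 — outside the quota interval.

Theta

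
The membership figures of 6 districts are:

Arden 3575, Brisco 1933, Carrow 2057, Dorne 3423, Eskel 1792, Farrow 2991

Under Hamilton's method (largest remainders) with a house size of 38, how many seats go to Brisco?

The standard divisor is 15771/38 ≈ 415.026.
Standard quotas: Arden 8.614, Brisco 4.658, Carrow 4.956, Dorne 8.248, Eskel 4.318, Farrow 7.207.
Lower quotas: Arden 8, Brisco 4, Carrow 4, Dorne 8, Eskel 4, Farrow 7 (sum 35, leaving 3 seats).
Remainders in descending order: Carrow 0.956, Brisco 0.658, Arden 0.614, Eskel 0.318, Dorne 0.248, Farrow 0.207.
Largest remainders: Carrow, Brisco, Arden receive the extra seats.
Brisco receives 5.

5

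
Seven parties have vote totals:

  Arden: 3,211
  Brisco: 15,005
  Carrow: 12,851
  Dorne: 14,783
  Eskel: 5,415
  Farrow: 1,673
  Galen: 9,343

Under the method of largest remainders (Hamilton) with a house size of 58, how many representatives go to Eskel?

The standard divisor is 62281/58 ≈ 1073.81.
Standard quotas: Arden 2.9903, Brisco 13.9736, Carrow 11.9677, Dorne 13.7669, Eskel 5.0428, Farrow 1.5580, Galen 8.7008.
Lower quotas: Arden 2, Brisco 13, Carrow 11, Dorne 13, Eskel 5, Farrow 1, Galen 8 (sum 53, leaving 5 seats).
Remainders in descending order: Arden 0.9903, Brisco 0.9736, Carrow 0.9677, Dorne 0.7669, Galen 0.7008, Farrow 0.5580, Eskel 0.0428.
The surplus seats go to Arden, Brisco, Carrow, Dorne, Galen.
Eskel receives 5.

5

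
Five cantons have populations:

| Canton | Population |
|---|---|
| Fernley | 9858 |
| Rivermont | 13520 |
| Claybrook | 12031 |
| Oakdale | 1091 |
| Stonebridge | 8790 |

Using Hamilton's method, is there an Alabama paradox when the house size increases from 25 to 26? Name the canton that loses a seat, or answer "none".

Oakdale

At 25 seats: Fernley 5, Rivermont 7, Claybrook 7, Oakdale 1, Stonebridge 5.
At 26 seats: Fernley 6, Rivermont 8, Claybrook 7, Oakdale 0, Stonebridge 5.
Oakdale drops from 1 to 0.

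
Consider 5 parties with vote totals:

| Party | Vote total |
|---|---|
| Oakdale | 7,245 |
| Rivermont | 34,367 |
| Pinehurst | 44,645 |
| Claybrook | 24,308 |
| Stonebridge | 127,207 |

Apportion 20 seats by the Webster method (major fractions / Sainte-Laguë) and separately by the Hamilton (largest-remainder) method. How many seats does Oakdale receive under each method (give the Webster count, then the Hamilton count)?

Webster: Oakdale 1, Rivermont 3, Pinehurst 4, Claybrook 2, Stonebridge 10.
Hamilton: Oakdale 0, Rivermont 3, Pinehurst 4, Claybrook 2, Stonebridge 11.
Oakdale gets 1 under Webster and 0 under Hamilton.

1 and 0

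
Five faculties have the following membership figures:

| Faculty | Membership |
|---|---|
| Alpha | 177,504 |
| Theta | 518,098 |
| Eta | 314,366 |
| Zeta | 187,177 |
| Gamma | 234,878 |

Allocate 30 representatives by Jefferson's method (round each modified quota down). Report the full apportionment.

Alpha: 3; Theta: 11; Eta: 7; Zeta: 4; Gamma: 5

Standard divisor 1432023/30 ≈ 47734.1; standard quotas: Alpha 3.719, Theta 10.854, Eta 6.586, Zeta 3.921, Gamma 4.921.
Rounding down gives 3, 10, 6, 3, 4 = 26 seats, so the divisor must be adjusted.
With modified divisor 44600: modified quotas Alpha 3.980, Theta 11.617, Eta 7.049, Zeta 4.197, Gamma 5.266.
Rounding down: Alpha 3, Theta 11, Eta 7, Zeta 4, Gamma 5 (total 30).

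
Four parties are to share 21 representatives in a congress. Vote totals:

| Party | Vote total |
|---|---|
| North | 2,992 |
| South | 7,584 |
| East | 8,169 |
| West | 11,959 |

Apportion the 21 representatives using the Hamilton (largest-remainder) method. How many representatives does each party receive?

North 2; South 5; East 6; West 8

Total 30704; standard divisor 30704/21 ≈ 1462.095.
Standard quotas: North 2.0464, South 5.1871, East 5.5872, West 8.1794.
Lower quotas: North 2, South 5, East 5, West 8 (sum 20, leaving 1 seat).
Remainders in descending order: East 0.5872, South 0.1871, West 0.1794, North 0.0464.
The surplus seat goes to East.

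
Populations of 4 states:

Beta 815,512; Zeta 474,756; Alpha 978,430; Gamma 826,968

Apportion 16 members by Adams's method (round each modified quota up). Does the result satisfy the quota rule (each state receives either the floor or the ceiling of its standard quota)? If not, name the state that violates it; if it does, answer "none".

Standard quotas: Beta 4.215, Zeta 2.454, Alpha 5.057, Gamma 4.274.
Adams allocation: Beta 4, Zeta 3, Alpha 5, Gamma 4.
Every allocation lies between the lower and upper quota.

none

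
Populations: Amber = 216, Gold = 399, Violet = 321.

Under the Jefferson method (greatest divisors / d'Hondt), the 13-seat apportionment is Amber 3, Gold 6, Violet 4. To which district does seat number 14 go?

Priority for the next seat is population ÷ (current seats + 1).
Priorities: Amber 54.000, Gold 57.000, Violet 64.200.
Highest priority: Violet.

Violet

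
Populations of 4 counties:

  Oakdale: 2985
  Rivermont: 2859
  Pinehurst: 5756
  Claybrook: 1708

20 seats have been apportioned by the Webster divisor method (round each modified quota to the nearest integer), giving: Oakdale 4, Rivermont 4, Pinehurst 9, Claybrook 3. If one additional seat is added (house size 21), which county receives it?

Priority for the next seat is population ÷ (current seats + 0.5).
Priorities: Oakdale 663.333, Rivermont 635.333, Pinehurst 605.895, Claybrook 488.000.
Highest priority: Oakdale.

Oakdale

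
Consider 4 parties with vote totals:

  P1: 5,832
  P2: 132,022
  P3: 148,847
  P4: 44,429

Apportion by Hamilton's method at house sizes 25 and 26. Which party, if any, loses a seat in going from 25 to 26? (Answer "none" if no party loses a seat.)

P1

At 25 seats: P1 1, P2 10, P3 11, P4 3.
At 26 seats: P1 0, P2 10, P3 12, P4 4.
P1 drops from 1 to 0.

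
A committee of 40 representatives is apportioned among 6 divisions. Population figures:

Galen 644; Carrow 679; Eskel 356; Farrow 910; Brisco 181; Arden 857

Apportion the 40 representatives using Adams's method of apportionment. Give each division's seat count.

Standard divisor 3627/40 ≈ 90.675; standard quotas: Galen 7.102, Carrow 7.488, Eskel 3.926, Farrow 10.036, Brisco 1.996, Arden 9.451.
Rounding up gives 8, 8, 4, 11, 2, 10 = 43 seats, so the divisor must be adjusted.
With modified divisor 96: modified quotas Galen 6.708, Carrow 7.073, Eskel 3.708, Farrow 9.479, Brisco 1.885, Arden 8.927.
Rounding up: Galen 7, Carrow 8, Eskel 4, Farrow 10, Brisco 2, Arden 9 (total 40).

Galen: 7, Carrow: 8, Eskel: 4, Farrow: 10, Brisco: 2, Arden: 9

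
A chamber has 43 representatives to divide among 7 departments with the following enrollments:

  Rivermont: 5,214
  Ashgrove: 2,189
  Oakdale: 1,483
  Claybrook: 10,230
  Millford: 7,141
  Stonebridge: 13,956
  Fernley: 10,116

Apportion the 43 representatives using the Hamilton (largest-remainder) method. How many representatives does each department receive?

Rivermont 4, Ashgrove 2, Oakdale 1, Claybrook 9, Millford 6, Stonebridge 12, Fernley 9

Total 50329; standard divisor 50329/43 ≈ 1170.442.
Standard quotas: Rivermont 4.4547, Ashgrove 1.8702, Oakdale 1.2670, Claybrook 8.7403, Millford 6.1011, Stonebridge 11.9237, Fernley 8.6429.
Lower quotas: Rivermont 4, Ashgrove 1, Oakdale 1, Claybrook 8, Millford 6, Stonebridge 11, Fernley 8 (sum 39, leaving 4 seats).
Remainders in descending order: Stonebridge 0.9237, Ashgrove 0.8702, Claybrook 0.7403, Fernley 0.6429, Rivermont 0.4547, Oakdale 0.2670, Millford 0.1011.
Largest remainders: Stonebridge, Ashgrove, Claybrook, Fernley receive the extra seats.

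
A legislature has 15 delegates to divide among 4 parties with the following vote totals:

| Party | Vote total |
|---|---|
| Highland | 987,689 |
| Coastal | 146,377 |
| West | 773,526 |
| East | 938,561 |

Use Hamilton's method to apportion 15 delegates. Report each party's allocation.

Total 2846153; standard divisor 2846153/15 ≈ 189743.533.
Standard quotas: Highland 5.2054, Coastal 0.7714, West 4.0767, East 4.9465.
Lower quotas: Highland 5, Coastal 0, West 4, East 4 (sum 13, leaving 2 seats).
Remainders in descending order: East 0.9465, Coastal 0.7714, Highland 0.2054, West 0.0767.
Largest remainders: East, Coastal receive the extra seats.

Highland=5; Coastal=1; West=4; East=5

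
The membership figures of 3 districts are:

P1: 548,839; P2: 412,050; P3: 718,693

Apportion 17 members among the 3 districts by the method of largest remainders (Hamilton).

Total 1679582; standard divisor 1679582/17 ≈ 98798.941.
Standard quotas: P1 5.5551, P2 4.1706, P3 7.2743.
Lower quotas: P1 5, P2 4, P3 7 (sum 16, leaving 1 seat).
Remainders in descending order: P1 0.5551, P3 0.2743, P2 0.1706.
Largest remainder: P1 receives the extra seat.

P1: 6; P2: 4; P3: 7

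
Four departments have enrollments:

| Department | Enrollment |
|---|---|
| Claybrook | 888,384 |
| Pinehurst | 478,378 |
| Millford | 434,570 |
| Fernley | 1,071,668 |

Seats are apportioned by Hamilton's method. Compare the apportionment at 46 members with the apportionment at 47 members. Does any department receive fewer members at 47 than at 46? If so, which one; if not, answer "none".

At 46 seats: Claybrook 14, Pinehurst 8, Millford 7, Fernley 17.
At 47 seats: Claybrook 15, Pinehurst 8, Millford 7, Fernley 17.
No department's allocation decreased.

none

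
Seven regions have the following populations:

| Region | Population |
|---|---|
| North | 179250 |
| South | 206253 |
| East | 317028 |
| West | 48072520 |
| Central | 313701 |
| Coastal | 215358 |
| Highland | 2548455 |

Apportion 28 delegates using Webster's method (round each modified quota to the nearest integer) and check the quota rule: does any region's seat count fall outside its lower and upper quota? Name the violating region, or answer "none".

West

Standard quotas: North 0.097, South 0.111, East 0.171, West 25.959, Central 0.169, Coastal 0.116, Highland 1.376.
Webster allocation: North 0, South 0, East 0, West 27, Central 0, Coastal 0, Highland 1.
West has quota 25.959 (lower 25, upper 26) but receives 27 — outside the quota interval.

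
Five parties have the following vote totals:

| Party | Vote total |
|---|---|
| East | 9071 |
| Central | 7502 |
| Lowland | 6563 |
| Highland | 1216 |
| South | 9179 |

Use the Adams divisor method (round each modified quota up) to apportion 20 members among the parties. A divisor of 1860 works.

With modified divisor 1860: modified quotas East 4.877, Central 4.033, Lowland 3.528, Highland 0.654, South 4.935.
Rounding up: East 5, Central 5, Lowland 4, Highland 1, South 5 (total 20).

East=5, Central=5, Lowland=4, Highland=1, South=5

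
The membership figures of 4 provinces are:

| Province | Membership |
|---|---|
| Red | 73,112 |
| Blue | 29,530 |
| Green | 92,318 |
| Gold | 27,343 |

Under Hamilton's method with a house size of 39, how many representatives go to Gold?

5

Standard divisor: 222303 ÷ 39 ≈ 5700.077.
Standard quotas: Red 12.8265, Blue 5.1806, Green 16.1959, Gold 4.7970.
Lower quotas: Red 12, Blue 5, Green 16, Gold 4 (sum 37, leaving 2 seats).
Remainders in descending order: Red 0.8265, Gold 0.7970, Green 0.1959, Blue 0.1806.
The surplus seats go to Red, Gold.
Gold receives 5.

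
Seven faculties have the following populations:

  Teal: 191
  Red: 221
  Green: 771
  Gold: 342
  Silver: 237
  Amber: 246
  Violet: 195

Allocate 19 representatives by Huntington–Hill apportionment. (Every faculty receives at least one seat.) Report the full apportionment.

Teal 2; Red 2; Green 6; Gold 3; Silver 2; Amber 2; Violet 2

With divisor 127: modified quotas Teal 1.504, Red 1.740, Green 6.071, Gold 2.693, Silver 1.866, Amber 1.937, Violet 1.535.
Geometric-mean thresholds: Teal √(1·2)=1.414, Red √(1·2)=1.414, Green √(6·7)=6.481, Gold √(2·3)=2.449, Silver √(1·2)=1.414, Amber √(1·2)=1.414, Violet √(1·2)=1.414.
Each quota rounded against its threshold gives Teal 2, Red 2, Green 6, Gold 3, Silver 2, Amber 2, Violet 2 (total 19).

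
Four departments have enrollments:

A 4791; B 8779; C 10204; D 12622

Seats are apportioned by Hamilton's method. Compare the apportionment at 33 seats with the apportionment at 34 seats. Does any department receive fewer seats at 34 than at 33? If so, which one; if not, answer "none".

At 33 seats: A 4, B 8, C 9, D 12.
At 34 seats: A 4, B 8, C 10, D 12.
No department's allocation decreased.

none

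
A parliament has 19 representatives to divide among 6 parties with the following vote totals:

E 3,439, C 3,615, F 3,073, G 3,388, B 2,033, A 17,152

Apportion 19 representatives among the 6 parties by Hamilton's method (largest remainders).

The standard divisor is 32700/19 ≈ 1721.053.
Standard quotas: E 1.9982, C 2.1005, F 1.7855, G 1.9686, B 1.1813, A 9.9660.
Lower quotas: E 1, C 2, F 1, G 1, B 1, A 9 (sum 15, leaving 4 seats).
Remainders in descending order: E 0.9982, G 0.9686, A 0.9660, F 0.7855, B 0.1813, C 0.1005.
The surplus seats go to E, G, A, F.

E 2; C 2; F 2; G 2; B 1; A 10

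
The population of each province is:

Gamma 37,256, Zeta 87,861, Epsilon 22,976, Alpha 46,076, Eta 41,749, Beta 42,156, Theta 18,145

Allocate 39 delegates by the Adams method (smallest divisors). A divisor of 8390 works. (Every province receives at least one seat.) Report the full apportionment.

Gamma 5, Zeta 11, Epsilon 3, Alpha 6, Eta 5, Beta 6, Theta 3

With modified divisor 8390: modified quotas Gamma 4.441, Zeta 10.472, Epsilon 2.738, Alpha 5.492, Eta 4.976, Beta 5.025, Theta 2.163.
Rounding up: Gamma 5, Zeta 11, Epsilon 3, Alpha 6, Eta 5, Beta 6, Theta 3 (total 39).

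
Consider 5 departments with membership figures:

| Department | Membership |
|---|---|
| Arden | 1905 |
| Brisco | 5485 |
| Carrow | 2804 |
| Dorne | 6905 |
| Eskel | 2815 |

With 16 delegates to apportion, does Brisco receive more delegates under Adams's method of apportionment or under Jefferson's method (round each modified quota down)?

Adams: Arden 2, Brisco 4, Carrow 2, Dorne 5, Eskel 3.
Jefferson: Arden 1, Brisco 5, Carrow 2, Dorne 6, Eskel 2.
Brisco gets 4 under Adams and 5 under Jefferson.

Jefferson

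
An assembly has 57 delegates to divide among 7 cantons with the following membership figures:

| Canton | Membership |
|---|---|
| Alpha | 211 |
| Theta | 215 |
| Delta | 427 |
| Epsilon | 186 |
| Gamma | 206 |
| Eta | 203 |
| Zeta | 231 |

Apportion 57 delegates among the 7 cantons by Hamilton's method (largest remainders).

Alpha 7, Theta 7, Delta 15, Epsilon 6, Gamma 7, Eta 7, Zeta 8

The standard divisor is 1679/57 ≈ 29.456.
Standard quotas: Alpha 7.163, Theta 7.299, Delta 14.496, Epsilon 6.314, Gamma 6.993, Eta 6.892, Zeta 7.842.
Lower quotas: Alpha 7, Theta 7, Delta 14, Epsilon 6, Gamma 6, Eta 6, Zeta 7 (sum 53, leaving 4 seats).
Remainders in descending order: Gamma 0.993, Eta 0.892, Zeta 0.842, Delta 0.496, Epsilon 0.314, Theta 0.299, Alpha 0.163.
The surplus seats go to Gamma, Eta, Zeta, Delta.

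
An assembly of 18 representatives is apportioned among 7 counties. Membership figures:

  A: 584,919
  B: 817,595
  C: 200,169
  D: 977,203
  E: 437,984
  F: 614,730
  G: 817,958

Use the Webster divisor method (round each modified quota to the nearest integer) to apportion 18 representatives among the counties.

Standard divisor 4450558/18 ≈ 247253.222; standard quotas: A 2.366, B 3.307, C 0.810, D 3.952, E 1.771, F 2.486, G 3.308.
Rounding to the nearest integer gives 2, 3, 1, 4, 2, 2, 3 = 17 seats, so the divisor must be adjusted.
With modified divisor 239900: modified quotas A 2.438, B 3.408, C 0.834, D 4.073, E 1.826, F 2.562, G 3.410.
Rounding to the nearest integer: A 2, B 3, C 1, D 4, E 2, F 3, G 3 (total 18).

A=2; B=3; C=1; D=4; E=2; F=3; G=3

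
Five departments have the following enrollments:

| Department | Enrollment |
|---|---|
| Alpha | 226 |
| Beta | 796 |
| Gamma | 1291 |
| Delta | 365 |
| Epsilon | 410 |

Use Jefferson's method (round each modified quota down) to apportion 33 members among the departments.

Alpha 2; Beta 9; Gamma 14; Delta 4; Epsilon 4

Standard divisor 3088/33 ≈ 93.576; standard quotas: Alpha 2.415, Beta 8.506, Gamma 13.796, Delta 3.901, Epsilon 4.381.
Rounding down gives 2, 8, 13, 3, 4 = 30 seats, so the divisor must be adjusted.
With modified divisor 87: modified quotas Alpha 2.598, Beta 9.149, Gamma 14.839, Delta 4.195, Epsilon 4.713.
Rounding down: Alpha 2, Beta 9, Gamma 14, Delta 4, Epsilon 4 (total 33).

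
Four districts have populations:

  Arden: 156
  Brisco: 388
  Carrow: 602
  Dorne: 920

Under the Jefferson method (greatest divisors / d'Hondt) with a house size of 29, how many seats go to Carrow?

Standard divisor 2066/29 ≈ 71.241; standard quotas: Arden 2.190, Brisco 5.446, Carrow 8.450, Dorne 12.914.
Rounding down gives 2, 5, 8, 12 = 27 seats, so the divisor must be adjusted.
With modified divisor 66: modified quotas Arden 2.364, Brisco 5.879, Carrow 9.121, Dorne 13.939.
Rounding down: Arden 2, Brisco 5, Carrow 9, Dorne 13 (total 29).
Carrow receives 9.

9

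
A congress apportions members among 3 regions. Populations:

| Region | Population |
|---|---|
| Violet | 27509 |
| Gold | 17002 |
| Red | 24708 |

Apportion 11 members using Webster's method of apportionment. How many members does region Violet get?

4

Standard divisor 69219/11 ≈ 6292.636; standard quotas: Violet 4.372, Gold 2.702, Red 3.926.
Rounding to the nearest integer gives Violet 4, Gold 3, Red 4 — total 11, matching the house size, so no adjustment is needed.
Violet receives 4.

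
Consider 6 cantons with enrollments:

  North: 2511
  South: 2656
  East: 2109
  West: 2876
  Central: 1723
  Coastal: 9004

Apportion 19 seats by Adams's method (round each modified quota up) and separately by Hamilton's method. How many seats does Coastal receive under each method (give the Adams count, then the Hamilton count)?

7 and 8

Adams: North 2, South 3, East 2, West 3, Central 2, Coastal 7.
Hamilton: North 2, South 2, East 2, West 3, Central 2, Coastal 8.
Coastal gets 7 under Adams and 8 under Hamilton.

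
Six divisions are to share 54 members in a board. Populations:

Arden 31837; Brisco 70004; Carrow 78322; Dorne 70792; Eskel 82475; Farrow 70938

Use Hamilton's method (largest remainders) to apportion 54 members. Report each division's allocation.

Arden 4; Brisco 9; Carrow 11; Dorne 9; Eskel 11; Farrow 10

Standard divisor: 404368 ÷ 54 ≈ 7488.296.
Standard quotas: Arden 4.2516, Brisco 9.3485, Carrow 10.4593, Dorne 9.4537, Eskel 11.0139, Farrow 9.4732.
Lower quotas: Arden 4, Brisco 9, Carrow 10, Dorne 9, Eskel 11, Farrow 9 (sum 52, leaving 2 seats).
Remainders in descending order: Farrow 0.4732, Carrow 0.4593, Dorne 0.4537, Brisco 0.3485, Arden 0.2516, Eskel 0.0139.
Largest remainders: Farrow, Carrow receive the extra seats.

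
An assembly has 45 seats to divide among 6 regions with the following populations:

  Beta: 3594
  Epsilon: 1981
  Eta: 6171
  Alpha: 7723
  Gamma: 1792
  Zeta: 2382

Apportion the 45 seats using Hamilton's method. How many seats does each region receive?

Beta 7, Epsilon 4, Eta 12, Alpha 15, Gamma 3, Zeta 4

Standard divisor: 23643 ÷ 45 ≈ 525.4.
Standard quotas: Beta 6.8405, Epsilon 3.7705, Eta 11.7453, Alpha 14.6993, Gamma 3.4107, Zeta 4.5337.
Lower quotas: Beta 6, Epsilon 3, Eta 11, Alpha 14, Gamma 3, Zeta 4 (sum 41, leaving 4 seats).
Remainders in descending order: Beta 0.8405, Epsilon 0.7705, Eta 0.7453, Alpha 0.6993, Zeta 0.5337, Gamma 0.4107.
The surplus seats go to Beta, Epsilon, Eta, Alpha.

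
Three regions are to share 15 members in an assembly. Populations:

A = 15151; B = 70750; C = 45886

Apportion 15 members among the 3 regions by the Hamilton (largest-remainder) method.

Standard divisor: 131787 ÷ 15 ≈ 8785.8.
Standard quotas: A 1.7245, B 8.0528, C 5.2227.
Lower quotas: A 1, B 8, C 5 (sum 14, leaving 1 seat).
Remainders in descending order: A 0.7245, C 0.2227, B 0.0528.
The surplus seat goes to A.

A: 2; B: 8; C: 5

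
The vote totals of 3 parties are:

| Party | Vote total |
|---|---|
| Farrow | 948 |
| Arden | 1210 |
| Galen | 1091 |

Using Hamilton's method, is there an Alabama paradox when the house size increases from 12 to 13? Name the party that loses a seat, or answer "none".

none

At 12 seats: Farrow 4, Arden 4, Galen 4.
At 13 seats: Farrow 4, Arden 5, Galen 4.
No party's allocation decreased.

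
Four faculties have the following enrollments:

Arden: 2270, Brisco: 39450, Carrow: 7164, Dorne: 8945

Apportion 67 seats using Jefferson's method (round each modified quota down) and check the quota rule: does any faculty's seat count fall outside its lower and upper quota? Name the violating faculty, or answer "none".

Brisco

Standard quotas: Arden 2.630, Brisco 45.706, Carrow 8.300, Dorne 10.364.
Jefferson allocation: Arden 2, Brisco 47, Carrow 8, Dorne 10.
Brisco has quota 45.706 (lower 45, upper 46) but receives 47 — outside the quota interval.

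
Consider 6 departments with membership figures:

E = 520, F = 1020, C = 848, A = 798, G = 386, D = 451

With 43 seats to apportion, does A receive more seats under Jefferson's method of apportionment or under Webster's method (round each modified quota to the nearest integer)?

Jefferson: E 5, F 11, C 9, A 9, G 4, D 5.
Webster: E 6, F 11, C 9, A 8, G 4, D 5.
A gets 9 under Jefferson and 8 under Webster.

Jefferson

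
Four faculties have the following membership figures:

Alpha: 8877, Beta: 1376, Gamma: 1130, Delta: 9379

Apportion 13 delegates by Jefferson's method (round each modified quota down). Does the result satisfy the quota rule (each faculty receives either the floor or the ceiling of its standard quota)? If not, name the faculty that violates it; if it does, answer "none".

Standard quotas: Alpha 5.558, Beta 0.862, Gamma 0.708, Delta 5.873.
Jefferson allocation: Alpha 6, Beta 1, Gamma 0, Delta 6.
Every allocation lies between the lower and upper quota.

none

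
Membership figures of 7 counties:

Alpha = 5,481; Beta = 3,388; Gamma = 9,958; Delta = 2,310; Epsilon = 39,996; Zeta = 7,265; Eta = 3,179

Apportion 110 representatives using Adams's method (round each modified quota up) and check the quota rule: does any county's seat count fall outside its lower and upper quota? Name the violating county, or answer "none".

Epsilon

Standard quotas: Alpha 8.423, Beta 5.207, Gamma 15.304, Delta 3.550, Epsilon 61.466, Zeta 11.165, Eta 4.886.
Adams allocation: Alpha 9, Beta 6, Gamma 15, Delta 4, Epsilon 60, Zeta 11, Eta 5.
Epsilon has quota 61.466 (lower 61, upper 62) but receives 60 — outside the quota interval.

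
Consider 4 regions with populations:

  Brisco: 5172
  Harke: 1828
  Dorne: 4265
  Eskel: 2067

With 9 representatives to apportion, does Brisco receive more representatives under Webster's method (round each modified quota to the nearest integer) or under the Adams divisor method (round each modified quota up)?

Webster

Webster: Brisco 4, Harke 1, Dorne 3, Eskel 1.
Adams: Brisco 3, Harke 1, Dorne 3, Eskel 2.
Brisco gets 4 under Webster and 3 under Adams.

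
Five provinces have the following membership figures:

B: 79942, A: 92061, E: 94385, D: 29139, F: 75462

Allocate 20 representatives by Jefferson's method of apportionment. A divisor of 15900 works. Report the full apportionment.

With modified divisor 15900: modified quotas B 5.028, A 5.790, E 5.936, D 1.833, F 4.746.
Rounding down: B 5, A 5, E 5, D 1, F 4 (total 20).

B=5, A=5, E=5, D=1, F=4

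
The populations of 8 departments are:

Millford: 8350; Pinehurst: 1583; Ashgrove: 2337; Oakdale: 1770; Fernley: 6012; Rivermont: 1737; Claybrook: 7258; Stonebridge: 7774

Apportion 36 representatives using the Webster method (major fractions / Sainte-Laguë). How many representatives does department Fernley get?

6

Standard divisor 36821/36 ≈ 1022.806; standard quotas: Millford 8.164, Pinehurst 1.548, Ashgrove 2.285, Oakdale 1.731, Fernley 5.878, Rivermont 1.698, Claybrook 7.096, Stonebridge 7.601.
Rounding to the nearest integer gives 8, 2, 2, 2, 6, 2, 7, 8 = 37 seats, so the divisor must be adjusted.
With modified divisor 1040.29: modified quotas Millford 8.027, Pinehurst 1.522, Ashgrove 2.246, Oakdale 1.701, Fernley 5.779, Rivermont 1.670, Claybrook 6.977, Stonebridge 7.473.
Rounding to the nearest integer: Millford 8, Pinehurst 2, Ashgrove 2, Oakdale 2, Fernley 6, Rivermont 2, Claybrook 7, Stonebridge 7 (total 36).
Fernley receives 6.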